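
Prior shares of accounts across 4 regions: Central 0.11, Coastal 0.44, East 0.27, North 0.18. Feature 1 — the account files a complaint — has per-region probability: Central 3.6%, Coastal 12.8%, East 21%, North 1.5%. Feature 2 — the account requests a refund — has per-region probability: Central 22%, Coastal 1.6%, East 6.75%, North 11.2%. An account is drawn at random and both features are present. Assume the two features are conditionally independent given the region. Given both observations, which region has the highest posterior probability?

East

Compute prior × likelihood for every hypothesis:
  Central: 0.11 × 0.036 × 0.22 = 0.0008712
  Coastal: 0.44 × 0.128 × 0.016 = 0.00090112
  East: 0.27 × 0.21 × 0.0675 = 0.00382725
  North: 0.18 × 0.015 × 0.112 = 0.0003024
Normalizing constant = 0.00590197.
Largest term belongs to East, so East is most probable.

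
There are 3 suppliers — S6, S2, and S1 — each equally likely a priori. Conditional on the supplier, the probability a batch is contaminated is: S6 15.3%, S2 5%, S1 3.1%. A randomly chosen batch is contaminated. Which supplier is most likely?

With a uniform prior (1/3 each), posterior ∝ likelihood:
  S6: 0.153
  S2: 0.05
  S1: 0.031
Sum = 0.234.
Largest term belongs to S6, so S6 is most probable.

S6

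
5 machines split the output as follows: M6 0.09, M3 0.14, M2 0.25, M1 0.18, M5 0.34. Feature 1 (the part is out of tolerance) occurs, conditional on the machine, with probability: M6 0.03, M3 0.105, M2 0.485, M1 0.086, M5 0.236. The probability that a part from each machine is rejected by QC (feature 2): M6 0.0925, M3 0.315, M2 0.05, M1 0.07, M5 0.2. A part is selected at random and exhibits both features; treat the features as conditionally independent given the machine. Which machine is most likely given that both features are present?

M5

By Bayes' rule, posterior ∝ prior × likelihood:
  M6: 0.09 × 0.03 × 0.0925 = 0.00024975
  M3: 0.14 × 0.105 × 0.315 = 0.0046305
  M2: 0.25 × 0.485 × 0.05 = 0.0060625
  M1: 0.18 × 0.086 × 0.07 = 0.0010836
  M5: 0.34 × 0.236 × 0.2 = 0.016048
Total = 0.02807435.
Largest term belongs to M5, so M5 is most probable.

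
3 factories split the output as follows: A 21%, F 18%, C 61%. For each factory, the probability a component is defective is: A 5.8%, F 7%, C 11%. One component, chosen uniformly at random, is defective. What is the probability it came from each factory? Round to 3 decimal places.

By Bayes' rule, posterior ∝ prior × likelihood:
  A: 0.21 × 0.058 = 0.01218
  F: 0.18 × 0.07 = 0.0126
  C: 0.61 × 0.11 = 0.0671
Total = 0.09188.
P(A | defective) = 0.01218/0.09188 ≈ 0.133
P(F | defective) = 0.0126/0.09188 ≈ 0.137
P(C | defective) = 0.0671/0.09188 ≈ 0.730
(Check: 0.133+0.137+0.730 = 1.000.)

A 0.133, F 0.137, C 0.730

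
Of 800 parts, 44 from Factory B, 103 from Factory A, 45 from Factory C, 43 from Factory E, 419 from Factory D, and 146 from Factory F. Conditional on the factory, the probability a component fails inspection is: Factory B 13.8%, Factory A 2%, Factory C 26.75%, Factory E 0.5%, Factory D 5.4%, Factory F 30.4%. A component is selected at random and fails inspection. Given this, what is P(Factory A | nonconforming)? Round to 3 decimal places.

Compute prior × likelihood for every hypothesis:
  Factory B: 0.055 × 0.138 = 0.00759
  Factory A: 0.12875 × 0.02 = 0.002575
  Factory C: 0.05625 × 0.2675 = 0.015046875
  Factory E: 0.05375 × 0.005 = 0.00026875
  Factory D: 0.52375 × 0.054 = 0.0282825
  Factory F: 0.1825 × 0.304 = 0.05548
Sum = 0.109243125.
P(Factory A | evidence) = 0.002575 / 0.109243125 ≈ 0.024.

0.024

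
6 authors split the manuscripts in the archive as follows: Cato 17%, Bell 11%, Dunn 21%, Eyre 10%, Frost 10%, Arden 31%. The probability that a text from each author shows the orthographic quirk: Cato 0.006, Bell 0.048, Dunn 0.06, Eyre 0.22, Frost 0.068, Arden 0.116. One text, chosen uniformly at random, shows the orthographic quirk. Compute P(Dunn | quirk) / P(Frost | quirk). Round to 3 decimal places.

Compute prior × likelihood for every hypothesis:
  Cato: 0.17 × 0.006 = 0.00102
  Bell: 0.11 × 0.048 = 0.00528
  Dunn: 0.21 × 0.06 = 0.0126
  Eyre: 0.1 × 0.22 = 0.022
  Frost: 0.1 × 0.068 = 0.0068
  Arden: 0.31 × 0.116 = 0.03596
Total = 0.08366.
The ratio is 0.0126 / 0.0068 (the normalizer cancels) = 1.853.

1.853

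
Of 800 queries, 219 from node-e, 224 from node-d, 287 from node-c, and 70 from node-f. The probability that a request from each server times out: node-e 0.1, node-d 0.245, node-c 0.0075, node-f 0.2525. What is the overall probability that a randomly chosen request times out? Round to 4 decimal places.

0.1208

Unnormalized posteriors (prior × likelihood):
  node-e: 0.27375 × 0.1 = 0.027375
  node-d: 0.28 × 0.245 = 0.0686
  node-c: 0.35875 × 0.0075 = 0.002690625
  node-f: 0.0875 × 0.2525 = 0.02209375
P(timeout) = 0.027375 + 0.0686 + 0.002690625 + 0.02209375 = 0.120759375 → 0.1208.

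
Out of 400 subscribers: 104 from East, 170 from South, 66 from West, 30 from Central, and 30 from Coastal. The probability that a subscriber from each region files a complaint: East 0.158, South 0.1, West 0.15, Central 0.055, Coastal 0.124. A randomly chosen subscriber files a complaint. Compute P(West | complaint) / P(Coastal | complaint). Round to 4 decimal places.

2.6613

Prior × likelihood for each hypothesis:
  East: 0.26 × 0.158 = 0.04108
  South: 0.425 × 0.1 = 0.0425
  West: 0.165 × 0.15 = 0.02475
  Central: 0.075 × 0.055 = 0.004125
  Coastal: 0.075 × 0.124 = 0.0093
Normalizing constant = 0.121755.
The ratio is 0.02475 / 0.0093 (the normalizer cancels) = 2.6613.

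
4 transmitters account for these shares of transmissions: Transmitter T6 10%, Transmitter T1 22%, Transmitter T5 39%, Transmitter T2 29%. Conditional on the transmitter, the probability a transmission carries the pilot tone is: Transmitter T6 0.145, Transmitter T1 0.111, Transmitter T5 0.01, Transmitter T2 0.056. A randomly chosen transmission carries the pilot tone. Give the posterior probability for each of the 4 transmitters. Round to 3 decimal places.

Transmitter T6 0.246, Transmitter T1 0.413, Transmitter T5 0.066, Transmitter T2 0.275

Compute prior × likelihood for every hypothesis:
  Transmitter T6: 0.1 × 0.145 = 0.0145
  Transmitter T1: 0.22 × 0.111 = 0.02442
  Transmitter T5: 0.39 × 0.01 = 0.0039
  Transmitter T2: 0.29 × 0.056 = 0.01624
Sum = 0.05906.
P(Transmitter T6 | pilot) = 0.0145/0.05906 ≈ 0.246
P(Transmitter T1 | pilot) = 0.02442/0.05906 ≈ 0.413
P(Transmitter T5 | pilot) = 0.0039/0.05906 ≈ 0.066
P(Transmitter T2 | pilot) = 0.01624/0.05906 ≈ 0.275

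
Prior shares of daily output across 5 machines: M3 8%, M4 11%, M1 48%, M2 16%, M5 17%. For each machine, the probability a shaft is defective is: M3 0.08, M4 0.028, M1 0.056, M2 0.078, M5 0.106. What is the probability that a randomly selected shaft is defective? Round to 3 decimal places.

Unnormalized posteriors (prior × likelihood):
  M3: 0.08 × 0.08 = 0.0064
  M4: 0.11 × 0.028 = 0.00308
  M1: 0.48 × 0.056 = 0.02688
  M2: 0.16 × 0.078 = 0.01248
  M5: 0.17 × 0.106 = 0.01802
P(defective) = 0.0064 + 0.00308 + 0.02688 + 0.01248 + 0.01802 = 0.06686 → 0.067.

0.067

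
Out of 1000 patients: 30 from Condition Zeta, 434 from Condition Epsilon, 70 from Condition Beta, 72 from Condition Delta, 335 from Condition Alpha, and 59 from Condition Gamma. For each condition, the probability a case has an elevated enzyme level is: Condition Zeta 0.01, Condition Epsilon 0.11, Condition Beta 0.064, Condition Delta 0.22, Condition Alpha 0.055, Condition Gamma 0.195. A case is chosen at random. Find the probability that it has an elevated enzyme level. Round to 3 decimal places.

0.098

Unnormalized posteriors (prior × likelihood):
  Condition Zeta: 0.03 × 0.01 = 0.0003
  Condition Epsilon: 0.434 × 0.11 = 0.04774
  Condition Beta: 0.07 × 0.064 = 0.00448
  Condition Delta: 0.072 × 0.22 = 0.01584
  Condition Alpha: 0.335 × 0.055 = 0.018425
  Condition Gamma: 0.059 × 0.195 = 0.011505
P(elevated) = 0.0003 + 0.04774 + 0.00448 + 0.01584 + 0.018425 + 0.011505 = 0.09829 → 0.098.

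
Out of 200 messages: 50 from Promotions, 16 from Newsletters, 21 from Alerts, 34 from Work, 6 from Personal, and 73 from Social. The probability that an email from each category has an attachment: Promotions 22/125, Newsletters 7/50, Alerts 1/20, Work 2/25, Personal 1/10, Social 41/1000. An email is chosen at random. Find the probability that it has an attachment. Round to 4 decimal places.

0.0920

By Bayes' rule, posterior ∝ prior × likelihood:
  Promotions: 0.25 × 0.176 = 0.044
  Newsletters: 0.08 × 0.14 = 0.0112
  Alerts: 0.105 × 0.05 = 0.00525
  Work: 0.17 × 0.08 = 0.0136
  Personal: 0.03 × 0.1 = 0.003
  Social: 0.365 × 0.041 = 0.014965
P(attachment) = 0.044 + 0.0112 + 0.00525 + 0.0136 + 0.003 + 0.014965 = 0.092015 → 0.0920.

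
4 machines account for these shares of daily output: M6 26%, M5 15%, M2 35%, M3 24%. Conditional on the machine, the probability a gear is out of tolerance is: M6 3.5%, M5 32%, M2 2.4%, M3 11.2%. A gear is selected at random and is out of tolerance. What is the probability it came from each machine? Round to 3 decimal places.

M6 0.099, M5 0.520, M2 0.091, M3 0.291

By Bayes' rule, posterior ∝ prior × likelihood:
  M6: 0.26 × 0.035 = 0.0091
  M5: 0.15 × 0.32 = 0.048
  M2: 0.35 × 0.024 = 0.0084
  M3: 0.24 × 0.112 = 0.02688
Total = 0.09238.
P(M6 | oversize) = 0.0091/0.09238 ≈ 0.099
P(M5 | oversize) = 0.048/0.09238 ≈ 0.520
P(M2 | oversize) = 0.0084/0.09238 ≈ 0.091
P(M3 | oversize) = 0.02688/0.09238 ≈ 0.291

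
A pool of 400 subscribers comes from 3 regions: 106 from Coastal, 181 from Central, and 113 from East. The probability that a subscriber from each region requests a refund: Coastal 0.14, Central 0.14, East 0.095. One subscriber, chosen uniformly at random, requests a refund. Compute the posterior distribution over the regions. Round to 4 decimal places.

Compute prior × likelihood for every hypothesis:
  Coastal: 0.265 × 0.14 = 0.0371
  Central: 0.4525 × 0.14 = 0.06335
  East: 0.2825 × 0.095 = 0.0268375
Total = 0.1272875.
P(Coastal | refund) = 0.0371/0.1272875 ≈ 0.2915
P(Central | refund) = 0.06335/0.1272875 ≈ 0.4977
P(East | refund) = 0.0268375/0.1272875 ≈ 0.2108
(Check: 0.2915+0.4977+0.2108 = 1.0000.)

Coastal 0.2915, Central 0.4977, East 0.2108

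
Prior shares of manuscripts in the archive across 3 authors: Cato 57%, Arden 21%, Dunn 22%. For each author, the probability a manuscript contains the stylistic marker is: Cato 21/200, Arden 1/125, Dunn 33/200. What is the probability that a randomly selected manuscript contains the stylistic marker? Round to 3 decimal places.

0.098

Unnormalized posteriors (prior × likelihood):
  Cato: 0.57 × 0.105 = 0.05985
  Arden: 0.21 × 0.008 = 0.00168
  Dunn: 0.22 × 0.165 = 0.0363
P(marker) = 0.05985 + 0.00168 + 0.0363 = 0.09783 → 0.098.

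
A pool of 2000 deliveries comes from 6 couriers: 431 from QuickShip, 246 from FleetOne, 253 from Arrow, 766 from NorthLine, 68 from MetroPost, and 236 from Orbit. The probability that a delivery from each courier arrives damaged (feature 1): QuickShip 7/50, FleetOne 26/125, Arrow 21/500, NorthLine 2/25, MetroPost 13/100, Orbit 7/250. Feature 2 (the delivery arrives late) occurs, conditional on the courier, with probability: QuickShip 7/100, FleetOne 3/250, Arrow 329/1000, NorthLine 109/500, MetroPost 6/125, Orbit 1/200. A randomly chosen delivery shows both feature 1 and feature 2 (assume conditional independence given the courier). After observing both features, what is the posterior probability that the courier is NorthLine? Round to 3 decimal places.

Compute prior × likelihood for every hypothesis:
  QuickShip: 0.2155 × 0.14 × 0.07 = 0.0021119
  FleetOne: 0.123 × 0.208 × 0.012 = 0.000307008
  Arrow: 0.1265 × 0.042 × 0.329 = 0.001747977
  NorthLine: 0.383 × 0.08 × 0.218 = 0.00667952
  MetroPost: 0.034 × 0.13 × 0.048 = 0.00021216
  Orbit: 0.118 × 0.028 × 0.005 = 0.00001652
Sum = 0.011075085.
P(NorthLine | evidence) = 0.00667952 / 0.011075085 ≈ 0.603.

0.603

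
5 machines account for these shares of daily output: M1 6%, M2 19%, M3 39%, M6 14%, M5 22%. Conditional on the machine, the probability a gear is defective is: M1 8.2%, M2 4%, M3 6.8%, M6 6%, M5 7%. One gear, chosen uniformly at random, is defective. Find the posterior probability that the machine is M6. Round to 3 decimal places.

By Bayes' rule, posterior ∝ prior × likelihood:
  M1: 0.06 × 0.082 = 0.00492
  M2: 0.19 × 0.04 = 0.0076
  M3: 0.39 × 0.068 = 0.02652
  M6: 0.14 × 0.06 = 0.0084
  M5: 0.22 × 0.07 = 0.0154
Total = 0.06284.
P(M6 | evidence) = 0.0084 / 0.06284 ≈ 0.134.

0.134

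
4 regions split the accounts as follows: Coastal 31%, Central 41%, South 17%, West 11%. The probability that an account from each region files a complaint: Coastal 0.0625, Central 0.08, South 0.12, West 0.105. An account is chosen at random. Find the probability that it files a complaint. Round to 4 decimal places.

By Bayes' rule, posterior ∝ prior × likelihood:
  Coastal: 0.31 × 0.0625 = 0.019375
  Central: 0.41 × 0.08 = 0.0328
  South: 0.17 × 0.12 = 0.0204
  West: 0.11 × 0.105 = 0.01155
P(complaint) = 0.019375 + 0.0328 + 0.0204 + 0.01155 = 0.084125 → 0.0841.

0.0841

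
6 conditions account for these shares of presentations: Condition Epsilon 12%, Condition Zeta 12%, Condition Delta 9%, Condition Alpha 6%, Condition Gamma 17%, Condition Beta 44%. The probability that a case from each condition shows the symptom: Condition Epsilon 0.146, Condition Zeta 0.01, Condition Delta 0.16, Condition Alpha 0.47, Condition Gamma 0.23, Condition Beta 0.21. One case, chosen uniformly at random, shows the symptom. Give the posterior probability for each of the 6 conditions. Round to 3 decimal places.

Condition Epsilon 0.091, Condition Zeta 0.006, Condition Delta 0.075, Condition Alpha 0.146, Condition Gamma 0.203, Condition Beta 0.479

Prior × likelihood for each hypothesis:
  Condition Epsilon: 0.12 × 0.146 = 0.01752
  Condition Zeta: 0.12 × 0.01 = 0.0012
  Condition Delta: 0.09 × 0.16 = 0.0144
  Condition Alpha: 0.06 × 0.47 = 0.0282
  Condition Gamma: 0.17 × 0.23 = 0.0391
  Condition Beta: 0.44 × 0.21 = 0.0924
Total = 0.19282.
P(Condition Epsilon | symptomatic) = 0.01752/0.19282 ≈ 0.091
P(Condition Zeta | symptomatic) = 0.0012/0.19282 ≈ 0.006
P(Condition Delta | symptomatic) = 0.0144/0.19282 ≈ 0.075
P(Condition Alpha | symptomatic) = 0.0282/0.19282 ≈ 0.146
P(Condition Gamma | symptomatic) = 0.0391/0.19282 ≈ 0.203
P(Condition Beta | symptomatic) = 0.0924/0.19282 ≈ 0.479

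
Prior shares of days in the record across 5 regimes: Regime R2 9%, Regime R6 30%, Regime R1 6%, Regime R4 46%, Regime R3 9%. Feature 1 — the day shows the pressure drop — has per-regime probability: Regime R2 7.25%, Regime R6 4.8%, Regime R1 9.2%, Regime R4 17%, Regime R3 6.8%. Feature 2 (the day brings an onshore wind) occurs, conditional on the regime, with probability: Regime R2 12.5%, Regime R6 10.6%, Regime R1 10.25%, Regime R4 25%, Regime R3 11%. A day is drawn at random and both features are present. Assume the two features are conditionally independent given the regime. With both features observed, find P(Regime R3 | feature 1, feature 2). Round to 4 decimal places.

0.0291

By Bayes' rule, posterior ∝ prior × likelihood:
  Regime R2: 0.09 × 0.0725 × 0.125 = 0.000815625
  Regime R6: 0.3 × 0.048 × 0.106 = 0.0015264
  Regime R1: 0.06 × 0.092 × 0.1025 = 0.0005658
  Regime R4: 0.46 × 0.17 × 0.25 = 0.01955
  Regime R3: 0.09 × 0.068 × 0.11 = 0.0006732
Total = 0.023131025.
P(Regime R3 | evidence) = 0.0006732 / 0.023131025 ≈ 0.0291.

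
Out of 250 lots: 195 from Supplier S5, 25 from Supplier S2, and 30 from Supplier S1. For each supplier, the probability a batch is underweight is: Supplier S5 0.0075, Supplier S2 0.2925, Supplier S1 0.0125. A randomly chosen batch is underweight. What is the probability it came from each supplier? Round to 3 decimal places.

Compute prior × likelihood for every hypothesis:
  Supplier S5: 0.78 × 0.0075 = 0.00585
  Supplier S2: 0.1 × 0.2925 = 0.02925
  Supplier S1: 0.12 × 0.0125 = 0.0015
Total = 0.0366.
P(Supplier S5 | underweight) = 0.00585/0.0366 ≈ 0.160
P(Supplier S2 | underweight) = 0.02925/0.0366 ≈ 0.799
P(Supplier S1 | underweight) = 0.0015/0.0366 ≈ 0.041
(Check: 0.160+0.799+0.041 = 1.000.)

Supplier S5 0.160, Supplier S2 0.799, Supplier S1 0.041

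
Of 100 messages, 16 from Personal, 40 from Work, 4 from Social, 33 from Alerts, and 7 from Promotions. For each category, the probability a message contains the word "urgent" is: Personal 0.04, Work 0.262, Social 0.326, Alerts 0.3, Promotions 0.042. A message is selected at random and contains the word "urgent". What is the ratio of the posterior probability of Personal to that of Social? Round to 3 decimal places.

Unnormalized posteriors (prior × likelihood):
  Personal: 0.16 × 0.04 = 0.0064
  Work: 0.4 × 0.262 = 0.1048
  Social: 0.04 × 0.326 = 0.01304
  Alerts: 0.33 × 0.3 = 0.099
  Promotions: 0.07 × 0.042 = 0.00294
Total = 0.22618.
The ratio is 0.0064 / 0.01304 (the normalizer cancels) = 0.491.

0.491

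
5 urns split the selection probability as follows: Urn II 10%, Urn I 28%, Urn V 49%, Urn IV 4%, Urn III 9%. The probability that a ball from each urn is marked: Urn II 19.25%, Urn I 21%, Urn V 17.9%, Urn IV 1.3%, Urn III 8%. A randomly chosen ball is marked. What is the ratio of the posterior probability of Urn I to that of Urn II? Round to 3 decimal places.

Prior × likelihood for each hypothesis:
  Urn II: 0.1 × 0.1925 = 0.01925
  Urn I: 0.28 × 0.21 = 0.0588
  Urn V: 0.49 × 0.179 = 0.08771
  Urn IV: 0.04 × 0.013 = 0.00052
  Urn III: 0.09 × 0.08 = 0.0072
Normalizing constant = 0.17348.
The ratio is 0.0588 / 0.01925 (the normalizer cancels) = 3.055.

3.055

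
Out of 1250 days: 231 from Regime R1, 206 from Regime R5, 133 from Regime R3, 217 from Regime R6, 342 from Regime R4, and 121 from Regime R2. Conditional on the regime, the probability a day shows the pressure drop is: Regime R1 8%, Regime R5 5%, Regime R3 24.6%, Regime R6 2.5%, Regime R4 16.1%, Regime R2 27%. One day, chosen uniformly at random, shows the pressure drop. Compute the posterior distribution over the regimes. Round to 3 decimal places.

By Bayes' rule, posterior ∝ prior × likelihood:
  Regime R1: 0.1848 × 0.08 = 0.014784
  Regime R5: 0.1648 × 0.05 = 0.00824
  Regime R3: 0.1064 × 0.246 = 0.0261744
  Regime R6: 0.1736 × 0.025 = 0.00434
  Regime R4: 0.2736 × 0.161 = 0.0440496
  Regime R2: 0.0968 × 0.27 = 0.026136
Sum = 0.123724.
P(Regime R1 | drop) = 0.014784/0.123724 ≈ 0.119
P(Regime R5 | drop) = 0.00824/0.123724 ≈ 0.067
P(Regime R3 | drop) = 0.0261744/0.123724 ≈ 0.212
P(Regime R6 | drop) = 0.00434/0.123724 ≈ 0.035
P(Regime R4 | drop) = 0.0440496/0.123724 ≈ 0.356
P(Regime R2 | drop) = 0.026136/0.123724 ≈ 0.211

Regime R1 0.119, Regime R5 0.067, Regime R3 0.212, Regime R6 0.035, Regime R4 0.356, Regime R2 0.211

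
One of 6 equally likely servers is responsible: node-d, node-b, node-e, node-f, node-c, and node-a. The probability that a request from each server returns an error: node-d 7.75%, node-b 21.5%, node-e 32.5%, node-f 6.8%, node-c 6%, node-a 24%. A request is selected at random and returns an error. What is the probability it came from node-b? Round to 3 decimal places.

With a uniform prior (1/6 each), posterior ∝ likelihood:
  node-d: 0.0775
  node-b: 0.215
  node-e: 0.325
  node-f: 0.068
  node-c: 0.06
  node-a: 0.24
Normalizing constant = 0.9855.
P(node-b | evidence) = 0.215 / 0.9855 ≈ 0.218.

0.218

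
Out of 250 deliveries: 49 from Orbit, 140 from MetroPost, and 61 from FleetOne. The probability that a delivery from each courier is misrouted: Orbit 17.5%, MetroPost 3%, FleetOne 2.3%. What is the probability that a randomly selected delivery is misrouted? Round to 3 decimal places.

0.057

By Bayes' rule, posterior ∝ prior × likelihood:
  Orbit: 0.196 × 0.175 = 0.0343
  MetroPost: 0.56 × 0.03 = 0.0168
  FleetOne: 0.244 × 0.023 = 0.005612
P(misrouted) = 0.0343 + 0.0168 + 0.005612 = 0.056712 → 0.057.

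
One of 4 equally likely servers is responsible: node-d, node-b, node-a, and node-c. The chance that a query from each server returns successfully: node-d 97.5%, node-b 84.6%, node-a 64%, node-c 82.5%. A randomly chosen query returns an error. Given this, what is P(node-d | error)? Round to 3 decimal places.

0.035

Taking complements, P(error | each) = node-d 0.025, node-b 0.154, node-a 0.36, node-c 0.175.
Since the prior is uniform, the posterior is proportional to the likelihood:
  node-d: 0.025
  node-b: 0.154
  node-a: 0.36
  node-c: 0.175
Sum = 0.714.
P(node-d | evidence) = 0.025 / 0.714 ≈ 0.035.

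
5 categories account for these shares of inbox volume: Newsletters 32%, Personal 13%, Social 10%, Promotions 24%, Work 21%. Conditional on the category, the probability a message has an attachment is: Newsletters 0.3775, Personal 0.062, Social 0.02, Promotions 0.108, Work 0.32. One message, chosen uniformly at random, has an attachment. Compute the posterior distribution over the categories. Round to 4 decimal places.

Newsletters 0.5393, Personal 0.0360, Social 0.0089, Promotions 0.1157, Work 0.3000

Compute prior × likelihood for every hypothesis:
  Newsletters: 0.32 × 0.3775 = 0.1208
  Personal: 0.13 × 0.062 = 0.00806
  Social: 0.1 × 0.02 = 0.002
  Promotions: 0.24 × 0.108 = 0.02592
  Work: 0.21 × 0.32 = 0.0672
Total = 0.22398.
P(Newsletters | attachment) = 0.1208/0.22398 ≈ 0.5393
P(Personal | attachment) = 0.00806/0.22398 ≈ 0.0360
P(Social | attachment) = 0.002/0.22398 ≈ 0.0089
P(Promotions | attachment) = 0.02592/0.22398 ≈ 0.1157
P(Work | attachment) = 0.0672/0.22398 ≈ 0.3000
(Check: 0.5393+0.0360+0.0089+0.1157+0.3000 = 0.9999.)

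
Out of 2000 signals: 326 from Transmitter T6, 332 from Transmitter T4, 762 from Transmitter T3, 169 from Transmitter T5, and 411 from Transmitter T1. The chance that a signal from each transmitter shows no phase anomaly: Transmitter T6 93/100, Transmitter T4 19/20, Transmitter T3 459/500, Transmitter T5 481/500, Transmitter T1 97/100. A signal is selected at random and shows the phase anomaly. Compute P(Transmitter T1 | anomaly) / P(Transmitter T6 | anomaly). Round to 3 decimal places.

Taking complements, P(anomaly | each) = Transmitter T6 0.07, Transmitter T4 0.05, Transmitter T3 0.082, Transmitter T5 0.038, Transmitter T1 0.03.
Prior × likelihood for each hypothesis:
  Transmitter T6: 0.163 × 0.07 = 0.01141
  Transmitter T4: 0.166 × 0.05 = 0.0083
  Transmitter T3: 0.381 × 0.082 = 0.031242
  Transmitter T5: 0.0845 × 0.038 = 0.003211
  Transmitter T1: 0.2055 × 0.03 = 0.006165
Normalizing constant = 0.060328.
The ratio is 0.006165 / 0.01141 (the normalizer cancels) = 0.540.

0.540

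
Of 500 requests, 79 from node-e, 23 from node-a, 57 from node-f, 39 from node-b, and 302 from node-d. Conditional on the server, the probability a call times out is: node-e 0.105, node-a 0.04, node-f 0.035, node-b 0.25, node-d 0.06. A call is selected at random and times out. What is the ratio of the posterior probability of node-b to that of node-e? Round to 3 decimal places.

Unnormalized posteriors (prior × likelihood):
  node-e: 0.158 × 0.105 = 0.01659
  node-a: 0.046 × 0.04 = 0.00184
  node-f: 0.114 × 0.035 = 0.00399
  node-b: 0.078 × 0.25 = 0.0195
  node-d: 0.604 × 0.06 = 0.03624
Total = 0.07816.
The ratio is 0.0195 / 0.01659 (the normalizer cancels) = 1.175.

1.175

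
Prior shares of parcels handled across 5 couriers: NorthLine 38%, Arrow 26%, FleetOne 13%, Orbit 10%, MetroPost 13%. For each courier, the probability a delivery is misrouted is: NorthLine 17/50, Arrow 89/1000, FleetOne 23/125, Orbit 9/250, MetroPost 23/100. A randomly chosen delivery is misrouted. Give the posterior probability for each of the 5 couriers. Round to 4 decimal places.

Prior × likelihood for each hypothesis:
  NorthLine: 0.38 × 0.34 = 0.1292
  Arrow: 0.26 × 0.089 = 0.02314
  FleetOne: 0.13 × 0.184 = 0.02392
  Orbit: 0.1 × 0.036 = 0.0036
  MetroPost: 0.13 × 0.23 = 0.0299
Total = 0.20976.
P(NorthLine | misrouted) = 0.1292/0.20976 ≈ 0.6159
P(Arrow | misrouted) = 0.02314/0.20976 ≈ 0.1103
P(FleetOne | misrouted) = 0.02392/0.20976 ≈ 0.1140
P(Orbit | misrouted) = 0.0036/0.20976 ≈ 0.0172
P(MetroPost | misrouted) = 0.0299/0.20976 ≈ 0.1425

NorthLine 0.6159, Arrow 0.1103, FleetOne 0.1140, Orbit 0.0172, MetroPost 0.1425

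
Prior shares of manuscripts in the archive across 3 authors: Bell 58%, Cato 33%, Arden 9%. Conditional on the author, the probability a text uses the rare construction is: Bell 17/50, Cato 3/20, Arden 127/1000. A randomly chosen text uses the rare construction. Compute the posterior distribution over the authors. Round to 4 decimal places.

Compute prior × likelihood for every hypothesis:
  Bell: 0.58 × 0.34 = 0.1972
  Cato: 0.33 × 0.15 = 0.0495
  Arden: 0.09 × 0.127 = 0.01143
Total = 0.25813.
P(Bell | rare-form) = 0.1972/0.25813 ≈ 0.7640
P(Cato | rare-form) = 0.0495/0.25813 ≈ 0.1918
P(Arden | rare-form) = 0.01143/0.25813 ≈ 0.0443
(Check: 0.7640+0.1918+0.0443 = 1.0001.)

Bell 0.7640, Cato 0.1918, Arden 0.0443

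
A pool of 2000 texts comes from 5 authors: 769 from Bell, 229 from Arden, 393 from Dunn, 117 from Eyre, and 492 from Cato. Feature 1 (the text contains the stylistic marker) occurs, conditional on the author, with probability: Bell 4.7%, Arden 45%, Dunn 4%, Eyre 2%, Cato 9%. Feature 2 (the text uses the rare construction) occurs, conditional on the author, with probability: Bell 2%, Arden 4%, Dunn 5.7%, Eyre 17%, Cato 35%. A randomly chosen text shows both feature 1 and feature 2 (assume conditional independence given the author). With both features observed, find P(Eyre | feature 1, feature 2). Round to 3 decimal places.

Unnormalized posteriors (prior × likelihood):
  Bell: 0.3845 × 0.047 × 0.02 = 0.00036143
  Arden: 0.1145 × 0.45 × 0.04 = 0.002061
  Dunn: 0.1965 × 0.04 × 0.057 = 0.00044802
  Eyre: 0.0585 × 0.02 × 0.17 = 0.0001989
  Cato: 0.246 × 0.09 × 0.35 = 0.007749
Sum = 0.01081835.
P(Eyre | evidence) = 0.0001989 / 0.01081835 ≈ 0.018.

0.018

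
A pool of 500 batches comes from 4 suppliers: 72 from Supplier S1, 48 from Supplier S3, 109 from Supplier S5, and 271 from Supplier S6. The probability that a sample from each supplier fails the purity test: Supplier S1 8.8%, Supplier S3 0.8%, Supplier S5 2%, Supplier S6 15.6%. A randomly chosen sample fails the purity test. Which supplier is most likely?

Prior × likelihood for each hypothesis:
  Supplier S1: 0.144 × 0.088 = 0.012672
  Supplier S3: 0.096 × 0.008 = 0.000768
  Supplier S5: 0.218 × 0.02 = 0.00436
  Supplier S6: 0.542 × 0.156 = 0.084552
Normalizing constant = 0.102352.
Largest term belongs to Supplier S6, so Supplier S6 is most probable.

Supplier S6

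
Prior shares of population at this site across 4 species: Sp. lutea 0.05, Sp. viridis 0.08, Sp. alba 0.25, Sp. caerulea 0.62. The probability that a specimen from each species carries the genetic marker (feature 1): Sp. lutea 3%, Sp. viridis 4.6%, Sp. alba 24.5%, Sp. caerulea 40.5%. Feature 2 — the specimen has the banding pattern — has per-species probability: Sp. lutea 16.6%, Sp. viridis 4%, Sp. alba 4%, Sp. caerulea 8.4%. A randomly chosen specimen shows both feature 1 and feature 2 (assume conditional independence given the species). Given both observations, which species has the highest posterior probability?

Sp. caerulea

Prior × likelihood for each hypothesis:
  Sp. lutea: 0.05 × 0.03 × 0.166 = 0.000249
  Sp. viridis: 0.08 × 0.046 × 0.04 = 0.0001472
  Sp. alba: 0.25 × 0.245 × 0.04 = 0.00245
  Sp. caerulea: 0.62 × 0.405 × 0.084 = 0.0210924
Total = 0.0239386.
Largest term belongs to Sp. caerulea, so Sp. caerulea is most probable.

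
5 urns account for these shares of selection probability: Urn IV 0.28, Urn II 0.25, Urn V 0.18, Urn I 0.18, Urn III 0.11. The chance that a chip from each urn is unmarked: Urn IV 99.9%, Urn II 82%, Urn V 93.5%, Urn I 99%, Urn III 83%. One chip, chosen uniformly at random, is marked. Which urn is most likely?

Taking complements, P(marked | each) = Urn IV 0.001, Urn II 0.18, Urn V 0.065, Urn I 0.01, Urn III 0.17.
Compute prior × likelihood for every hypothesis:
  Urn IV: 0.28 × 0.001 = 0.00028
  Urn II: 0.25 × 0.18 = 0.045
  Urn V: 0.18 × 0.065 = 0.0117
  Urn I: 0.18 × 0.01 = 0.0018
  Urn III: 0.11 × 0.17 = 0.0187
Total = 0.07748.
Largest term belongs to Urn II, so Urn II is most probable.

Urn II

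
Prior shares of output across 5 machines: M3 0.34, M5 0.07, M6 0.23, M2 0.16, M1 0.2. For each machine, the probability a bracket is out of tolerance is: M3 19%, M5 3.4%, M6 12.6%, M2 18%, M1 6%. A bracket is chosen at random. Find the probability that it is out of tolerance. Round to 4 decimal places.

0.1368

By Bayes' rule, posterior ∝ prior × likelihood:
  M3: 0.34 × 0.19 = 0.0646
  M5: 0.07 × 0.034 = 0.00238
  M6: 0.23 × 0.126 = 0.02898
  M2: 0.16 × 0.18 = 0.0288
  M1: 0.2 × 0.06 = 0.012
P(oversize) = 0.0646 + 0.00238 + 0.02898 + 0.0288 + 0.012 = 0.13676 → 0.1368.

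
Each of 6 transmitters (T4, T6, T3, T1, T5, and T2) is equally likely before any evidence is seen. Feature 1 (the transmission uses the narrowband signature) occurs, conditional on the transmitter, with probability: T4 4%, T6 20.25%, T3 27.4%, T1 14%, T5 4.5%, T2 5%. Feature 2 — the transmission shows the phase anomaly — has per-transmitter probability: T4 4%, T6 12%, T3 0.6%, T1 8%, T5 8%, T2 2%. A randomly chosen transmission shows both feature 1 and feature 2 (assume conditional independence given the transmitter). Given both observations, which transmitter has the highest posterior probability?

Since the prior is uniform, the posterior is proportional to the likelihood:
  T4: 0.04 × 0.04 = 0.0016
  T6: 0.2025 × 0.12 = 0.0243
  T3: 0.274 × 0.006 = 0.001644
  T1: 0.14 × 0.08 = 0.0112
  T5: 0.045 × 0.08 = 0.0036
  T2: 0.05 × 0.02 = 0.001
Total = 0.043344.
Largest term belongs to T6, so T6 is most probable.

T6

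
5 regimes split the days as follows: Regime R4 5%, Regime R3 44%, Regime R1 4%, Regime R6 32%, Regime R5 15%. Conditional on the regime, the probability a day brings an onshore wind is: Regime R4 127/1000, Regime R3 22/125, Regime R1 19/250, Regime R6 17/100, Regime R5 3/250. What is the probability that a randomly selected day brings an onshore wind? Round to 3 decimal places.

Prior × likelihood for each hypothesis:
  Regime R4: 0.05 × 0.127 = 0.00635
  Regime R3: 0.44 × 0.176 = 0.07744
  Regime R1: 0.04 × 0.076 = 0.00304
  Regime R6: 0.32 × 0.17 = 0.0544
  Regime R5: 0.15 × 0.012 = 0.0018
P(onshore) = 0.00635 + 0.07744 + 0.00304 + 0.0544 + 0.0018 = 0.14303 → 0.143.

0.143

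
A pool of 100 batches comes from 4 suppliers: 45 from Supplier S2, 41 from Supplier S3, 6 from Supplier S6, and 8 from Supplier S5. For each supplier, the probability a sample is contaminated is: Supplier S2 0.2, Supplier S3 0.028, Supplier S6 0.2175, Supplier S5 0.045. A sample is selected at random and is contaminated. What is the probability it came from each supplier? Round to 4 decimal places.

Supplier S2 0.7619, Supplier S3 0.0972, Supplier S6 0.1105, Supplier S5 0.0305

Compute prior × likelihood for every hypothesis:
  Supplier S2: 0.45 × 0.2 = 0.09
  Supplier S3: 0.41 × 0.028 = 0.01148
  Supplier S6: 0.06 × 0.2175 = 0.01305
  Supplier S5: 0.08 × 0.045 = 0.0036
Total = 0.11813.
P(Supplier S2 | contaminated) = 0.09/0.11813 ≈ 0.7619
P(Supplier S3 | contaminated) = 0.01148/0.11813 ≈ 0.0972
P(Supplier S6 | contaminated) = 0.01305/0.11813 ≈ 0.1105
P(Supplier S5 | contaminated) = 0.0036/0.11813 ≈ 0.0305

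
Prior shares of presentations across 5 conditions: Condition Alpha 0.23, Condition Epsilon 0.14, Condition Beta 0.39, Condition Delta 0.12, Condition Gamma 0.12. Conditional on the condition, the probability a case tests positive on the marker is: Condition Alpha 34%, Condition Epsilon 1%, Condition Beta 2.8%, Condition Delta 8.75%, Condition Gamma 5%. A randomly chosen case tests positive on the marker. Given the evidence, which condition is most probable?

Condition Alpha

Compute prior × likelihood for every hypothesis:
  Condition Alpha: 0.23 × 0.34 = 0.0782
  Condition Epsilon: 0.14 × 0.01 = 0.0014
  Condition Beta: 0.39 × 0.028 = 0.01092
  Condition Delta: 0.12 × 0.0875 = 0.0105
  Condition Gamma: 0.12 × 0.05 = 0.006
Sum = 0.10702.
Largest term belongs to Condition Alpha, so Condition Alpha is most probable.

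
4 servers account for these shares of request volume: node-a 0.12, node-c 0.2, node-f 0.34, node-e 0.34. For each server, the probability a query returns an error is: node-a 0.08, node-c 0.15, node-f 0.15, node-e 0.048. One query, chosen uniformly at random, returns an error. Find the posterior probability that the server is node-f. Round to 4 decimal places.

Prior × likelihood for each hypothesis:
  node-a: 0.12 × 0.08 = 0.0096
  node-c: 0.2 × 0.15 = 0.03
  node-f: 0.34 × 0.15 = 0.051
  node-e: 0.34 × 0.048 = 0.01632
Normalizing constant = 0.10692.
P(node-f | evidence) = 0.051 / 0.10692 ≈ 0.4770.

0.4770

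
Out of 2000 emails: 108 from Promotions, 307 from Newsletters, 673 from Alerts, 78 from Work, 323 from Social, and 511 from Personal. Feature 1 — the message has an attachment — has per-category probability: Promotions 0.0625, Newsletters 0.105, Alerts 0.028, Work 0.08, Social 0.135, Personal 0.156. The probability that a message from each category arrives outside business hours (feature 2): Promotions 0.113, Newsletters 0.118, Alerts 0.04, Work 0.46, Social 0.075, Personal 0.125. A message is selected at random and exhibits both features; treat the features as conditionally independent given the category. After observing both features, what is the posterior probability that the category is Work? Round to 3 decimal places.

0.134

Unnormalized posteriors (prior × likelihood):
  Promotions: 0.054 × 0.0625 × 0.113 = 0.000381375
  Newsletters: 0.1535 × 0.105 × 0.118 = 0.001901865
  Alerts: 0.3365 × 0.028 × 0.04 = 0.00037688
  Work: 0.039 × 0.08 × 0.46 = 0.0014352
  Social: 0.1615 × 0.135 × 0.075 = 0.0016351875
  Personal: 0.2555 × 0.156 × 0.125 = 0.00498225
Sum = 0.0107127575.
P(Work | evidence) = 0.0014352 / 0.0107127575 ≈ 0.134.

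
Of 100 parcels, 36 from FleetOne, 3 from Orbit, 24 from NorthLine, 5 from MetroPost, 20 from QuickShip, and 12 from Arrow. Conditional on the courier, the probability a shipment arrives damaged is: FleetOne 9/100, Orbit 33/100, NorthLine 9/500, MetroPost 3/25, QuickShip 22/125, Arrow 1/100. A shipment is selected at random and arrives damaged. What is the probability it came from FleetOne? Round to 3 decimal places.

0.364

Prior × likelihood for each hypothesis:
  FleetOne: 0.36 × 0.09 = 0.0324
  Orbit: 0.03 × 0.33 = 0.0099
  NorthLine: 0.24 × 0.018 = 0.00432
  MetroPost: 0.05 × 0.12 = 0.006
  QuickShip: 0.2 × 0.176 = 0.0352
  Arrow: 0.12 × 0.01 = 0.0012
Normalizing constant = 0.08902.
P(FleetOne | evidence) = 0.0324 / 0.08902 ≈ 0.364.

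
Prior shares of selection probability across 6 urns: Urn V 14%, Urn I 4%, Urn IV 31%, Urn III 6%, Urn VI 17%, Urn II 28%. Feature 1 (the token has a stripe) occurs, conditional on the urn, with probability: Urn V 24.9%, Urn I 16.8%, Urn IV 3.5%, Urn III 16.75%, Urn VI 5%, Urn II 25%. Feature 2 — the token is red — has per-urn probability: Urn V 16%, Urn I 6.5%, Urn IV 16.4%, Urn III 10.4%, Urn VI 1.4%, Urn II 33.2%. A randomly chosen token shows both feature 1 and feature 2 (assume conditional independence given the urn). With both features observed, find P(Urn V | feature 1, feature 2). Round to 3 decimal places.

Prior × likelihood for each hypothesis:
  Urn V: 0.14 × 0.249 × 0.16 = 0.0055776
  Urn I: 0.04 × 0.168 × 0.065 = 0.0004368
  Urn IV: 0.31 × 0.035 × 0.164 = 0.0017794
  Urn III: 0.06 × 0.1675 × 0.104 = 0.0010452
  Urn VI: 0.17 × 0.05 × 0.014 = 0.000119
  Urn II: 0.28 × 0.25 × 0.332 = 0.02324
Normalizing constant = 0.032198.
P(Urn V | evidence) = 0.0055776 / 0.032198 ≈ 0.173.

0.173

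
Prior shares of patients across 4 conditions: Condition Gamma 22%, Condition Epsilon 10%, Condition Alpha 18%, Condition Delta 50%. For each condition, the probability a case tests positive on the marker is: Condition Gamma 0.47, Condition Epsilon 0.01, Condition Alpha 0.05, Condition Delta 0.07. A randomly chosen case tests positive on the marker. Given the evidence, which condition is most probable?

Unnormalized posteriors (prior × likelihood):
  Condition Gamma: 0.22 × 0.47 = 0.1034
  Condition Epsilon: 0.1 × 0.01 = 0.001
  Condition Alpha: 0.18 × 0.05 = 0.009
  Condition Delta: 0.5 × 0.07 = 0.035
Sum = 0.1484.
Largest term belongs to Condition Gamma, so Condition Gamma is most probable.

Condition Gamma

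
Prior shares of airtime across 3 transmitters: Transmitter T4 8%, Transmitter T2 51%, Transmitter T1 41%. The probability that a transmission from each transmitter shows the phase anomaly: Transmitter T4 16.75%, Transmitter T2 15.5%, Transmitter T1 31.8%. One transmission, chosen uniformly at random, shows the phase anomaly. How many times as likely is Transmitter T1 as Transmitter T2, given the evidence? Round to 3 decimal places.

Unnormalized posteriors (prior × likelihood):
  Transmitter T4: 0.08 × 0.1675 = 0.0134
  Transmitter T2: 0.51 × 0.155 = 0.07905
  Transmitter T1: 0.41 × 0.318 = 0.13038
Normalizing constant = 0.22283.
The ratio is 0.13038 / 0.07905 (the normalizer cancels) = 1.649.

1.649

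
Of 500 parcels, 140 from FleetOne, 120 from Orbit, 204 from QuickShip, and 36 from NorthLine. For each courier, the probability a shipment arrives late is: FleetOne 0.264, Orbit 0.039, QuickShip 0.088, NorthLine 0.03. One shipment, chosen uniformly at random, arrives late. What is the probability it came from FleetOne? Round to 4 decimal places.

Prior × likelihood for each hypothesis:
  FleetOne: 0.28 × 0.264 = 0.07392
  Orbit: 0.24 × 0.039 = 0.00936
  QuickShip: 0.408 × 0.088 = 0.035904
  NorthLine: 0.072 × 0.03 = 0.00216
Sum = 0.121344.
P(FleetOne | evidence) = 0.07392 / 0.121344 ≈ 0.6092.

0.6092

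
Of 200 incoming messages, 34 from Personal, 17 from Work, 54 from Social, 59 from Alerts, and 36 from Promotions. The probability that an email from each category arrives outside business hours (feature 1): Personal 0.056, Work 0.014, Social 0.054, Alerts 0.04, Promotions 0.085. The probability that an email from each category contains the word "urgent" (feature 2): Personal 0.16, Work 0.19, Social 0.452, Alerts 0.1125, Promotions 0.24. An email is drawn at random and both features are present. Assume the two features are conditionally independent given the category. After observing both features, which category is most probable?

Social

By Bayes' rule, posterior ∝ prior × likelihood:
  Personal: 0.17 × 0.056 × 0.16 = 0.0015232
  Work: 0.085 × 0.014 × 0.19 = 0.0002261
  Social: 0.27 × 0.054 × 0.452 = 0.00659016
  Alerts: 0.295 × 0.04 × 0.1125 = 0.0013275
  Promotions: 0.18 × 0.085 × 0.24 = 0.003672
Total = 0.01333896.
Largest term belongs to Social, so Social is most probable.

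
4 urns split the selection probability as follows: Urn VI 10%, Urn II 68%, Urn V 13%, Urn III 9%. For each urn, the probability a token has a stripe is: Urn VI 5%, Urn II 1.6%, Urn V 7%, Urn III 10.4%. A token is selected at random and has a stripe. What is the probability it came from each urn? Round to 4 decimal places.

Compute prior × likelihood for every hypothesis:
  Urn VI: 0.1 × 0.05 = 0.005
  Urn II: 0.68 × 0.016 = 0.01088
  Urn V: 0.13 × 0.07 = 0.0091
  Urn III: 0.09 × 0.104 = 0.00936
Normalizing constant = 0.03434.
P(Urn VI | striped) = 0.005/0.03434 ≈ 0.1456
P(Urn II | striped) = 0.01088/0.03434 ≈ 0.3168
P(Urn V | striped) = 0.0091/0.03434 ≈ 0.2650
P(Urn III | striped) = 0.00936/0.03434 ≈ 0.2726
(Check: 0.1456+0.3168+0.2650+0.2726 = 1.0000.)

Urn VI 0.1456, Urn II 0.3168, Urn V 0.2650, Urn III 0.2726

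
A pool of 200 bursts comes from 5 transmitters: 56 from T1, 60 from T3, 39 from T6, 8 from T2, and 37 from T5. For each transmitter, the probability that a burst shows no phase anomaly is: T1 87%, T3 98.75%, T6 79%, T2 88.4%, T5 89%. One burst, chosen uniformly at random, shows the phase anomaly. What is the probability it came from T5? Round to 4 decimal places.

0.1918

Taking complements, P(anomaly | each) = T1 0.13, T3 0.0125, T6 0.21, T2 0.116, T5 0.11.
Compute prior × likelihood for every hypothesis:
  T1: 0.28 × 0.13 = 0.0364
  T3: 0.3 × 0.0125 = 0.00375
  T6: 0.195 × 0.21 = 0.04095
  T2: 0.04 × 0.116 = 0.00464
  T5: 0.185 × 0.11 = 0.02035
Sum = 0.10609.
P(T5 | evidence) = 0.02035 / 0.10609 ≈ 0.1918.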